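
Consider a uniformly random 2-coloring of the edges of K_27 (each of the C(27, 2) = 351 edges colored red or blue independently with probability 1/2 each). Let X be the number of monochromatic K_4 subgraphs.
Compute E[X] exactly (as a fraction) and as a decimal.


Let X = Σ_S X_S over the C(27, 4) = 17550 subsets S of size 4, where X_S = 1 if the K_4 on S is monochromatic.
For a fixed S, the K_4 on S has C(4, 2) = 6 edges. P[all 6 edges red] = (1/2)^6, and likewise for blue, so P[monochromatic] = 2·(1/2)^6 = 2^{1 − 6} = 1/32.
By linearity: E[X] = C(27, 4) · 2^{1 − 6} = 17550 · 1/32 = 8775/16.
Numerically: E[X] ≈ 548.437500.

E[X] = C(27,4)·2^(1−C(4,2)) = 8775/16 ≈ 548.437500.


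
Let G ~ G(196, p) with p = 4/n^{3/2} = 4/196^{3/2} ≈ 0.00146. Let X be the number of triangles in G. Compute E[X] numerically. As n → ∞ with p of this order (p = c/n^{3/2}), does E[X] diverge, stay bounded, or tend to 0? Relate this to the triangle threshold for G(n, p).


Number of potential triangles: C(196, 3) = 1235780.
Each occurs with probability p³ ≈ (0.00146)³ ≈ 3.09762e-09.
By linearity: E[X] = C(196, 3)·p³ ≈ 1235780 · 3.09762e-09 ≈ 0.004.
Since α = 3/2 > 1, p = c/n^{3/2} = o(1/n) is below the triangle threshold p ~ 1/n. Asymptotically E[X] ~ (c³/6)·n^{3(1−α)} = (4³/6)·n^{-1.5} → 0, so by Markov's inequality G has no triangles w.h.p.

E[X] ≈ 0.004; in regime p = Θ(1/n^{3/2}) E[X] tends to 0 (below the triangle threshold p ~ 1/n).


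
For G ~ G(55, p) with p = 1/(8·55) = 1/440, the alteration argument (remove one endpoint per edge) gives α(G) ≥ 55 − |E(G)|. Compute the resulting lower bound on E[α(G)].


E[|E(G)|] = C(55, 2)·p = 1485 · (1/440) = 27/8.
E[α(G)] ≥ n − E[|E(G)|] = 55 − 27/8 = 413/8.
Numerically: ≈ 51.625000.
(This is only a lower bound; the true E[α(G)] may be larger.)

E[α(G)] ≥ 413/8 ≈ 51.625000.


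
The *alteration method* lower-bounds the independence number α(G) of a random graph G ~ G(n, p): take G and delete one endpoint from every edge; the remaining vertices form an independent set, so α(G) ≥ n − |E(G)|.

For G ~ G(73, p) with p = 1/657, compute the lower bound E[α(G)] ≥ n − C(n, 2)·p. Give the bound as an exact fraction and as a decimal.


E[|E(G)|] = C(73, 2)·p = 2628 · (1/657) = 4.
E[α(G)] ≥ n − E[|E(G)|] = 73 − 4 = 69.
Numerically: ≈ 69.000.
(This is only a lower bound; the true E[α(G)] may be larger.)

E[α(G)] ≥ 69 ≈ 69.000.


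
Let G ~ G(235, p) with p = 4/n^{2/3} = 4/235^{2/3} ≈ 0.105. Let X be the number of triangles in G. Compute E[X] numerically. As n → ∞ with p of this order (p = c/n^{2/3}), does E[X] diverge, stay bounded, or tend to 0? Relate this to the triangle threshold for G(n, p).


Number of potential triangles: C(235, 3) = 2135445.
Each occurs with probability p³ ≈ (0.105)³ ≈ 1.15890e-03.
By linearity: E[X] = C(235, 3)·p³ ≈ 2135445 · 1.15890e-03 ≈ 2474.757.
Since α = 2/3 < 1, p = c/n^{2/3} ≫ 1/n is above the triangle threshold p ~ 1/n. Asymptotically E[X] ~ (c³/6)·n^{3(1−α)} = (4³/6)·n^{1} → ∞; triangles are abundant w.h.p.

E[X] ≈ 2474.757; in regime p = Θ(1/n^{2/3}) E[X] diverges (above the triangle threshold p ~ 1/n).


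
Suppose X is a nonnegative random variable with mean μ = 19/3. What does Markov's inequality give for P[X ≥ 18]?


μ = E[X] = 19/3, a = 18.
Markov: P[X ≥ 18] ≤ μ/a = (19/3)/18 = 19/54.
Numerically: ≈ 0.35185.
(Since a = 18 > μ = 6.33333, the bound 19/54 is < 1 and informative.)

P[X ≥ 18] ≤ 19/54 ≈ 0.35185.


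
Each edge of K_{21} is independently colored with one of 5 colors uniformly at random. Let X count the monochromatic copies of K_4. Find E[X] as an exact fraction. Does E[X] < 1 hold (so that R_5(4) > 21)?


E[X] = C(21, 4) · 5^{1 − 6} = 5985 · 5^{−5} = 5985/3125.
As a reduced fraction: E[X] = 1197/625 ≈ 1.91520.
Is E[X] < 1? NO.
Since E[X] ≥ 1, the first-moment bound is inconclusive at n = 21; it does NOT by itself certify R_5(4) > 21.

E[X] = 1197/625 ≈ 1.91520; E[X] ≥ 1; first-moment method inconclusive here.


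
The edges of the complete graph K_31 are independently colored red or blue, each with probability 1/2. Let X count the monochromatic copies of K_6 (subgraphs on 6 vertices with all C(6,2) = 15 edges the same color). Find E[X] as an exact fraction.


Let X = Σ_S X_S over the C(31, 6) = 736281 subsets S of size 6, where X_S = 1 if the K_6 on S is monochromatic.
For a fixed S, the K_6 on S has C(6, 2) = 15 edges. P[all 15 edges red] = (1/2)^15, and likewise for blue, so P[monochromatic] = 2·(1/2)^15 = 2^{1 − 15} = 1/16384.
Summing: E[X] = C(31, 6) · 2^{1 − 15} = 736281 · 1/16384 = 736281/16384.
Numerically: E[X] ≈ 44.939026.

E[X] = C(31,6)·2^(1−C(6,2)) = 736281/16384 ≈ 44.939026.


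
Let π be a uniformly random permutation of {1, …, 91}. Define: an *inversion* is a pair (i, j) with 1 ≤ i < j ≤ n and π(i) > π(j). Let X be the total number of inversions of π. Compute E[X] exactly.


Write X = Σ X_I over the C(91, 2) = 4095 pairs i < j, with X_I the indicator of one inversion.
There are 4095 indicators.
For each fixed pair i < j, the values π(i) and π(j) are two distinct elements of {1, …, 91} in uniformly random order; by symmetry P[π(i) > π(j)] = 1/2.
By linearity: E[X] = 4095 · (1/2) = C(91, 2) · (1/2) = 4095/2 = 4095/2 ≈ 2047.50000.

E[X] = 4095/2 = 2047.50000.


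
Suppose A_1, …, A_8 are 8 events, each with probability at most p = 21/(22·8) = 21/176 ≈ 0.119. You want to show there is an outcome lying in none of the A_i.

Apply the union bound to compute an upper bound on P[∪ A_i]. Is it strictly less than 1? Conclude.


Union bound: P[∪_{i=1}^{8} A_i] ≤ Σ_i P[A_i] ≤ 8·p = 8·(21/176) = 21/22.
Numerically: 21/22 ≈ 0.955.
Is 21/22 < 1? YES.
Since P[∪ A_i] ≤ 21/22 < 1, the complement has P[∩ A_i^c] ≥ 1 − 21/22 = 1/22 > 0, so some outcome avoids every A_i.

8·p = 21/22 ≈ 0.955; existence CERTIFIED by the union bound.


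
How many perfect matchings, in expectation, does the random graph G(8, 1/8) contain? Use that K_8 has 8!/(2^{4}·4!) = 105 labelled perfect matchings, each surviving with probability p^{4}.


K_8 has 8!/(2^{4}·4!) = 105 labelled perfect matchings.
For each such perfect matching H, let X_H = 1 if all 4 edges of H are present in G. Then P[X_H = 1] = p^{4} = (1/8)^{4} = 1/4096.
By linearity of expectation: E[X] = Σ_H E[X_H] = 105 · p^{4} = 105 · 1/4096 = 105/4096.
Numerically: E[X] ≈ 0.02563.

E[X] = 105 · (1/8)^{4} = 105/4096 ≈ 0.02563.


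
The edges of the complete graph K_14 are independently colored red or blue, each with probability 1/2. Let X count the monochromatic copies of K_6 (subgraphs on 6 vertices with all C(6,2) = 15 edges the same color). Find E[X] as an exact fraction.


Let X = Σ_S X_S over the C(14, 6) = 3003 subsets S of size 6, where X_S = 1 if the K_6 on S is monochromatic.
For a fixed S, the K_6 on S has C(6, 2) = 15 edges. P[all 15 edges red] = (1/2)^15, and likewise for blue, so P[monochromatic] = 2·(1/2)^15 = 2^{1 − 15} = 1/16384.
By linearity of expectation: E[X] = C(14, 6) · 2^{1 − 15} = 3003 · 1/16384 = 3003/16384.
Numerically: E[X] ≈ 0.183.

E[X] = C(14,6)·2^(1−C(6,2)) = 3003/16384 ≈ 0.183.


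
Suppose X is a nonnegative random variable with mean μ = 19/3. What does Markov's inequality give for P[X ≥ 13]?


μ = E[X] = 19/3, a = 13.
Markov: P[X ≥ 13] ≤ μ/a = (19/3)/13 = 19/39.
Numerically: ≈ 0.4872.
(Since a = 13 > μ = 6.3333, the bound 19/39 is < 1 and informative.)

P[X ≥ 13] ≤ 19/39 ≈ 0.4872.


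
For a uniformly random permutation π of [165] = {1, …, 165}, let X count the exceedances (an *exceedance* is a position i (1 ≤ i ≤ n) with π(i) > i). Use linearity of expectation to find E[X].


Write X = Σ_{i=1}^{165} X_i, where X_i = 1_{π(i) > i}.
For each fixed i, π(i) is uniform over {1, …, 165} (marginal of a uniform permutation), so P[π(i) > i] = (n − i)/n. Summing: Σ_{i=1}^{165} (n − i)/n = (0 + 1 + … + 164)/165 = 165(165 − 1)/(2·165) = (165 − 1)/2.
Hence E[X] = Σ_{i=1}^{165} (165 − i)/165 = 82 ≈ 82.00000.

E[X] = 82 = 82.00000.


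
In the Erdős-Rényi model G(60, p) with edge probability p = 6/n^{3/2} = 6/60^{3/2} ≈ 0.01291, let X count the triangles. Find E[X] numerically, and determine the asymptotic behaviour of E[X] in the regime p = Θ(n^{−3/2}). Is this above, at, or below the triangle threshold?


Number of potential triangles: C(60, 3) = 34220.
Each occurs with probability p³ ≈ (0.01291)³ ≈ 2.1516574e-06.
By linearity: E[X] = C(60, 3)·p³ ≈ 34220 · 2.1516574e-06 ≈ 0.07363.
Since α = 3/2 > 1, p = c/n^{3/2} = o(1/n) is below the triangle threshold p ~ 1/n. Asymptotically E[X] ~ (c³/6)·n^{3(1−α)} = (6³/6)·n^{-1.5} → 0, so by Markov's inequality G has no triangles w.h.p.

E[X] ≈ 0.07363; in regime p = Θ(1/n^{3/2}) E[X] tends to 0 (below the triangle threshold p ~ 1/n).


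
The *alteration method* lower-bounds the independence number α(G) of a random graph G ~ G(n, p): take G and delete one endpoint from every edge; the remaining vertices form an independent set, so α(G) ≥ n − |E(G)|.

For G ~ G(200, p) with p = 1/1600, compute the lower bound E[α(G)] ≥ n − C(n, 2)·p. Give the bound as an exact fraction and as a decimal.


E[|E(G)|] = C(200, 2)·p = 19900 · (1/1600) = 199/16.
E[α(G)] ≥ n − E[|E(G)|] = 200 − 199/16 = 3001/16.
Numerically: ≈ 187.5625.
(This is only a lower bound; the true E[α(G)] may be larger.)

E[α(G)] ≥ 3001/16 ≈ 187.5625.


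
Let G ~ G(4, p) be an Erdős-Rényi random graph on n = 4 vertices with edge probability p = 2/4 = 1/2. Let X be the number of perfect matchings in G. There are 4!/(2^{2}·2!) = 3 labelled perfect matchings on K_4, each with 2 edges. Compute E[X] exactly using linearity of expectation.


K_4 has 4!/(2^{2}·2!) = 3 labelled perfect matchings.
For each such perfect matching H, let X_H = 1 if all 2 edges of H are present in G. Then P[X_H = 1] = p^{2} = (1/2)^{2} = 1/4.
By linearity: E[X] = Σ_H E[X_H] = 3 · p^{2} = 3 · 1/4 = 3/4.
Numerically: E[X] ≈ 0.75.

E[X] = 3 · (1/2)^{2} = 3/4 ≈ 0.75.


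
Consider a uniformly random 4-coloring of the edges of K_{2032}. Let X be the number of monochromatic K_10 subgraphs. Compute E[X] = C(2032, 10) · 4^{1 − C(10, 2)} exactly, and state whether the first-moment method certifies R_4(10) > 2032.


E[X] = C(2032, 10) · 4^{1 − 45} = 323475384642158147171212440 · 4^{−44} = 323475384642158147171212440/309485009821345068724781056.
As a reduced fraction: E[X] = 40434423080269768396401555/38685626227668133590597632 ≈ 1.045.
Is E[X] < 1? NO.
Since E[X] ≥ 1, the first-moment bound is inconclusive at n = 2032; it does NOT by itself certify R_4(10) > 2032.

E[X] = 40434423080269768396401555/38685626227668133590597632 ≈ 1.045; E[X] ≥ 1; first-moment method inconclusive here.


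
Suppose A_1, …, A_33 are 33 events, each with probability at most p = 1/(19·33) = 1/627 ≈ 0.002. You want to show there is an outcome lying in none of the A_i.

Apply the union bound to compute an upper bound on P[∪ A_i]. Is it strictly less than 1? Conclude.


Union bound: P[∪_{i=1}^{33} A_i] ≤ Σ_i P[A_i] ≤ 33·p = 33·(1/627) = 1/19.
Numerically: 1/19 ≈ 0.053.
Is 1/19 < 1? YES.
Since P[∪ A_i] ≤ 1/19 < 1, the complement has P[∩ A_i^c] ≥ 1 − 1/19 = 18/19 > 0, so some outcome avoids every A_i.

33·p = 1/19 ≈ 0.053; existence CERTIFIED by the union bound.


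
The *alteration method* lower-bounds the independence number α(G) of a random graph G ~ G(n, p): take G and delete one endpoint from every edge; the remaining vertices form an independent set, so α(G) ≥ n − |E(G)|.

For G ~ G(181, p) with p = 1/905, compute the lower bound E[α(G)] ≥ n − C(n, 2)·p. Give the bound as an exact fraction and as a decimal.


E[|E(G)|] = C(181, 2)·p = 16290 · (1/905) = 18.
E[α(G)] ≥ n − E[|E(G)|] = 181 − 18 = 163.
Numerically: ≈ 163.000000.
(This is only a lower bound; the true E[α(G)] may be larger.)

E[α(G)] ≥ 163 ≈ 163.000000.


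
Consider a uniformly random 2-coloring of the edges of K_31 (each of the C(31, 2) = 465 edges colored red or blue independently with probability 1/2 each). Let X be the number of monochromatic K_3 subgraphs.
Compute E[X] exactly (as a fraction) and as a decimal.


Let X = Σ_S X_S over the C(31, 3) = 4495 subsets S of size 3, where X_S = 1 if the K_3 on S is monochromatic.
For a fixed S, the K_3 on S has C(3, 2) = 3 edges. P[all 3 edges red] = (1/2)^3, and likewise for blue, so P[monochromatic] = 2·(1/2)^3 = 2^{1 − 3} = 1/4.
By linearity: E[X] = C(31, 3) · 2^{1 − 3} = 4495 · 1/4 = 4495/4.
Numerically: E[X] ≈ 1123.7500.

E[X] = C(31,3)·2^(1−C(3,2)) = 4495/4 ≈ 1123.7500.


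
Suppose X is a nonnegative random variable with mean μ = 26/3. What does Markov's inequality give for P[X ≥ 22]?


μ = E[X] = 26/3, a = 22.
Markov: P[X ≥ 22] ≤ μ/a = (26/3)/22 = 13/33.
Numerically: ≈ 0.3939.
(Since a = 22 > μ = 8.6667, the bound 13/33 is < 1 and informative.)

P[X ≥ 22] ≤ 13/33 ≈ 0.3939.


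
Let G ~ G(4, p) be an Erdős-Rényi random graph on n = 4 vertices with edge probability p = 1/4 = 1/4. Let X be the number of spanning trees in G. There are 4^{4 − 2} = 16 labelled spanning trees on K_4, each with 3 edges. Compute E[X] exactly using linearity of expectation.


K_4 has 4^{4 − 2} = 16 labelled spanning trees.
For each such spanning tree H, let X_H = 1 if all 3 edges of H are present in G. Then P[X_H = 1] = p^{3} = (1/4)^{3} = 1/64.
By linearity: E[X] = Σ_H E[X_H] = 16 · p^{3} = 16 · 1/64 = 1/4.
Numerically: E[X] ≈ 0.25.

E[X] = 16 · (1/4)^{3} = 1/4 ≈ 0.25.


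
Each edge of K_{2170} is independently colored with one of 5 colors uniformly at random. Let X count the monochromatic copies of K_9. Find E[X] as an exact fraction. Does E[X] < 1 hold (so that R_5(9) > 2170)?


E[X] = C(2170, 9) · 5^{1 − 36} = 2891746779868845075610510 · 5^{−35} = 2891746779868845075610510/2910383045673370361328125.
As a reduced fraction: E[X] = 578349355973769015122102/582076609134674072265625 ≈ 0.994.
Is E[X] < 1? YES.
Since E[X] < 1, there exists a 5-coloring of K_{2170} with no monochromatic K_9; hence R_5(9) > 2170.

E[X] = 578349355973769015122102/582076609134674072265625 ≈ 0.994; E[X] < 1, so R_5(9) > 2170.


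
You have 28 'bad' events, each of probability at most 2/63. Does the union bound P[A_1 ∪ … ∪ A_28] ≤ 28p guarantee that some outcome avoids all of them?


Union bound: P[∪_{i=1}^{28} A_i] ≤ Σ_i P[A_i] ≤ 28·p = 28·(2/63) = 8/9.
Numerically: 8/9 ≈ 0.889.
Is 8/9 < 1? YES.
Since P[∪ A_i] ≤ 8/9 < 1, the complement has P[∩ A_i^c] ≥ 1 − 8/9 = 1/9 > 0, so some outcome avoids every A_i.

28·p = 8/9 ≈ 0.889; existence CERTIFIED by the union bound.


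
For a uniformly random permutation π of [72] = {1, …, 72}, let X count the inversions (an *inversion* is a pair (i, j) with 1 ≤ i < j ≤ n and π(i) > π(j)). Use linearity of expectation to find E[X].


Write X = Σ X_I over the C(72, 2) = 2556 pairs i < j, with X_I the indicator of one inversion.
There are 2556 indicators.
For each fixed pair i < j, the values π(i) and π(j) are two distinct elements of {1, …, 72} in uniformly random order; by symmetry P[π(i) > π(j)] = 1/2.
By linearity: E[X] = 2556 · (1/2) = C(72, 2) · (1/2) = 2556/2 = 1278 ≈ 1278.0000.

E[X] = 1278 = 1278.0000.


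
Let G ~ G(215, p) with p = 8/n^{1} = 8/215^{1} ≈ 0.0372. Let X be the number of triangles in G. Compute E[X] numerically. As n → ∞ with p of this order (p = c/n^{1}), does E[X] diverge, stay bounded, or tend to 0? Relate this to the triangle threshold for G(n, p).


Number of potential triangles: C(215, 3) = 1633355.
Each occurs with probability p³ ≈ (0.0372)³ ≈ 5.15175e-05.
By linearity: E[X] = C(215, 3)·p³ ≈ 1633355 · 5.15175e-05 ≈ 84.146.
Here α = 1, so p = 8/n is exactly at the triangle threshold p ~ 1/n. Asymptotically E[X] → c³/6 = 8³/6 = 256/3 ≈ 85.333, a bounded constant. In this regime the triangle count is asymptotically Poisson(c³/6).

E[X] ≈ 84.146; in regime p = Θ(1/n^{1}) E[X] stays bounded (at the triangle threshold p ~ 1/n).


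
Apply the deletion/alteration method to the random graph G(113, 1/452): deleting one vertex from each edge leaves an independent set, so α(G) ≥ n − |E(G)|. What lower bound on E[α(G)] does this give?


E[|E(G)|] = C(113, 2)·p = 6328 · (1/452) = 14.
E[α(G)] ≥ n − E[|E(G)|] = 113 − 14 = 99.
Numerically: ≈ 99.0000.
(This is only a lower bound; the true E[α(G)] may be larger.)

E[α(G)] ≥ 99 ≈ 99.0000.


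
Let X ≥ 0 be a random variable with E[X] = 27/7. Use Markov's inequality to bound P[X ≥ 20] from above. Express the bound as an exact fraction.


μ = E[X] = 27/7, a = 20.
Markov: P[X ≥ 20] ≤ μ/a = (27/7)/20 = 27/140.
Numerically: ≈ 0.1929.
(Since a = 20 > μ = 3.8571, the bound 27/140 is < 1 and informative.)

P[X ≥ 20] ≤ 27/140 ≈ 0.1929.


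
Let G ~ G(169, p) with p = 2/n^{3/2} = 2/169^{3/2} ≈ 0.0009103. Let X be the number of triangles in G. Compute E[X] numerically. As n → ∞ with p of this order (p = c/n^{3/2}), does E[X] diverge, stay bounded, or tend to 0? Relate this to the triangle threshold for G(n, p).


Number of potential triangles: C(169, 3) = 790244.
Each occurs with probability p³ ≈ (0.0009103)³ ≈ 7.543968e-10.
By linearity: E[X] = C(169, 3)·p³ ≈ 790244 · 7.543968e-10 ≈ 0.0006.
Since α = 3/2 > 1, p = c/n^{3/2} = o(1/n) is below the triangle threshold p ~ 1/n. Asymptotically E[X] ~ (c³/6)·n^{3(1−α)} = (2³/6)·n^{-1.5} → 0, so by Markov's inequality G has no triangles w.h.p.

E[X] ≈ 0.0006; in regime p = Θ(1/n^{3/2}) E[X] tends to 0 (below the triangle threshold p ~ 1/n).


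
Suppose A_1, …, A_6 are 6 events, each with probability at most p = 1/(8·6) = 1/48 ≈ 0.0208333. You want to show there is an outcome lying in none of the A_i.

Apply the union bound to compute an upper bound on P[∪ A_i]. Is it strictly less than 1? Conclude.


Union bound: P[∪_{i=1}^{6} A_i] ≤ Σ_i P[A_i] ≤ 6·p = 6·(1/48) = 1/8.
Numerically: 1/8 ≈ 0.1250000.
Is 1/8 < 1? YES.
Since P[∪ A_i] ≤ 1/8 < 1, the complement has P[∩ A_i^c] ≥ 1 − 1/8 = 7/8 > 0, so some outcome avoids every A_i.

6·p = 1/8 ≈ 0.1250000; existence CERTIFIED by the union bound.


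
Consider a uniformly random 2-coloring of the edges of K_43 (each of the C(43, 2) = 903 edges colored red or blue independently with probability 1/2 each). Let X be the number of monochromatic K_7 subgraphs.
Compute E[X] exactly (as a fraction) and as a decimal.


Let X = Σ_S X_S over the C(43, 7) = 32224114 subsets S of size 7, where X_S = 1 if the K_7 on S is monochromatic.
For a fixed S, the K_7 on S has C(7, 2) = 21 edges. P[all 21 edges red] = (1/2)^21, and likewise for blue, so P[monochromatic] = 2·(1/2)^21 = 2^{1 − 21} = 1/1048576.
Summing: E[X] = C(43, 7) · 2^{1 − 21} = 32224114 · 1/1048576 = 16112057/524288.
Numerically: E[X] ≈ 30.731.

E[X] = C(43,7)·2^(1−C(7,2)) = 16112057/524288 ≈ 30.731.


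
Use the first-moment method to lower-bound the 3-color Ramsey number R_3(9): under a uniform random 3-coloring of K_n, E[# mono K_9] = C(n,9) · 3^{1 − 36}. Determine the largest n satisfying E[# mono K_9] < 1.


We need C(n, 9) · 3^{1 − 36} < 1, i.e. C(n, 9) < 3^{36 − 1} = 50031545098999707.
Check values of n near the boundary:
  n = 296: C(296, 9) = 42513789098994080; 42513789098994080 < 50031545098999707? YES
  n = 297: C(297, 9) = 43842345008337645; 43842345008337645 < 50031545098999707? YES
  n = 298: C(298, 9) = 45207677551849890; 45207677551849890 < 50031545098999707? YES
  n = 299: C(299, 9) = 46610674441390059; 46610674441390059 < 50031545098999707? YES
  n = 300: C(300, 9) = 48052241692154700; 48052241692154700 < 50031545098999707? YES
  n = 301: C(301, 9) = 49533303936090975; 49533303936090975 < 50031545098999707? YES
  n = 302: C(302, 9) = 51054804739588650; 51054804739588650 < 50031545098999707? NO
The largest n with C(n, 9) < 50031545098999707 is n = 301 (where E[X] = 16511101312030325/16677181699666569 ≈ 0.9900). Hence R_3(9) > 301, i.e. R_3(9) ≥ 302.

Largest n = 301; hence R_3(9) > 301.


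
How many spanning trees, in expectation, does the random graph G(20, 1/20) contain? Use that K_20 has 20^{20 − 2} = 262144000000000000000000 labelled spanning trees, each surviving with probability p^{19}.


K_20 has 20^{20 − 2} = 262144000000000000000000 labelled spanning trees.
For each such spanning tree H, let X_H = 1 if all 19 edges of H are present in G. Then P[X_H = 1] = p^{19} = (1/20)^{19} = 1/5242880000000000000000000.
By linearity of expectation: E[X] = Σ_H E[X_H] = 262144000000000000000000 · p^{19} = 262144000000000000000000 · 1/5242880000000000000000000 = 1/20.
Numerically: E[X] ≈ 0.05.

E[X] = 262144000000000000000000 · (1/20)^{19} = 1/20 ≈ 0.05.


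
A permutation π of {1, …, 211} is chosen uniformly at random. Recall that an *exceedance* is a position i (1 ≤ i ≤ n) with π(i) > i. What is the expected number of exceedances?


Write X = Σ_{i=1}^{211} X_i, where X_i = 1_{π(i) > i}.
For each fixed i, π(i) is uniform over {1, …, 211} (marginal of a uniform permutation), so P[π(i) > i] = (n − i)/n. Summing: Σ_{i=1}^{211} (n − i)/n = (0 + 1 + … + 210)/211 = 211(211 − 1)/(2·211) = (211 − 1)/2.
Hence E[X] = Σ_{i=1}^{211} (211 − i)/211 = 105 ≈ 105.00000.

E[X] = 105 = 105.00000.


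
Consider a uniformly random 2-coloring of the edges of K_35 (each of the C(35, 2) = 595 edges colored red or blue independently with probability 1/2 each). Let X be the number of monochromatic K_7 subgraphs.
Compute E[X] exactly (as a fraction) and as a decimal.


Let X = Σ_S X_S over the C(35, 7) = 6724520 subsets S of size 7, where X_S = 1 if the K_7 on S is monochromatic.
For a fixed S, the K_7 on S has C(7, 2) = 21 edges. P[all 21 edges red] = (1/2)^21, and likewise for blue, so P[monochromatic] = 2·(1/2)^21 = 2^{1 − 21} = 1/1048576.
By linearity of expectation: E[X] = C(35, 7) · 2^{1 − 21} = 6724520 · 1/1048576 = 840565/131072.
Numerically: E[X] ≈ 6.413002.

E[X] = C(35,7)·2^(1−C(7,2)) = 840565/131072 ≈ 6.413002.


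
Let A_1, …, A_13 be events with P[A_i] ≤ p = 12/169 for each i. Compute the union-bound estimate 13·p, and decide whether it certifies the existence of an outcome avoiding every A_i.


Union bound: P[∪_{i=1}^{13} A_i] ≤ Σ_i P[A_i] ≤ 13·p = 13·(12/169) = 12/13.
Numerically: 12/13 ≈ 0.923077.
Is 12/13 < 1? YES.
Since P[∪ A_i] ≤ 12/13 < 1, the complement has P[∩ A_i^c] ≥ 1 − 12/13 = 1/13 > 0, so some outcome avoids every A_i.

13·p = 12/13 ≈ 0.923077; existence CERTIFIED by the union bound.


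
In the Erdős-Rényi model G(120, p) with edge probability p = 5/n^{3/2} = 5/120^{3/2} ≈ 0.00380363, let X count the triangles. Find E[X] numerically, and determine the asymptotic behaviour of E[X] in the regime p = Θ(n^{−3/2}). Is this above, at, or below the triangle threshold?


Number of potential triangles: C(120, 3) = 280840.
Each occurs with probability p³ ≈ (0.00380363)³ ≈ 5.50293529e-08.
By linearity: E[X] = C(120, 3)·p³ ≈ 280840 · 5.50293529e-08 ≈ 0.015454.
Since α = 3/2 > 1, p = c/n^{3/2} = o(1/n) is below the triangle threshold p ~ 1/n. Asymptotically E[X] ~ (c³/6)·n^{3(1−α)} = (5³/6)·n^{-1.5} → 0, so by Markov's inequality G has no triangles w.h.p.

E[X] ≈ 0.015454; in regime p = Θ(1/n^{3/2}) E[X] tends to 0 (below the triangle threshold p ~ 1/n).


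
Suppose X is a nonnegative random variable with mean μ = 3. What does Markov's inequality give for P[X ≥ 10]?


μ = E[X] = 3, a = 10.
Markov: P[X ≥ 10] ≤ μ/a = (3)/10 = 3/10.
Numerically: ≈ 0.30000.
(Since a = 10 > μ = 3.00000, the bound 3/10 is < 1 and informative.)

P[X ≥ 10] ≤ 3/10 ≈ 0.30000.


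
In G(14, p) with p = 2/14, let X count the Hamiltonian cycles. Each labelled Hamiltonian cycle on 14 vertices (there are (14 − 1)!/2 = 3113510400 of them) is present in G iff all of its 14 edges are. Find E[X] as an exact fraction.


K_14 has (14 − 1)!/2 = 3113510400 labelled Hamiltonian cycles.
For each such Hamiltonian cycle H, let X_H = 1 if all 14 edges of H are present in G. Then P[X_H = 1] = p^{14} = (1/7)^{14} = 1/678223072849.
By linearity of expectation: E[X] = Σ_H E[X_H] = 3113510400 · p^{14} = 3113510400 · 1/678223072849 = 444787200/96889010407.
Numerically: E[X] ≈ 0.00459.

E[X] = 3113510400 · (1/7)^{14} = 444787200/96889010407 ≈ 0.00459.


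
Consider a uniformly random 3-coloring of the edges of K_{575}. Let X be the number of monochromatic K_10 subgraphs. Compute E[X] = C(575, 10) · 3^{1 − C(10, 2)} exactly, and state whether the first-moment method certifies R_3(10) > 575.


E[X] = C(575, 10) · 3^{1 − 45} = 1006325345561406175305 · 3^{−44} = 1006325345561406175305/984770902183611232881.
As a reduced fraction: E[X] = 111813927284600686145/109418989131512359209 ≈ 1.022.
Is E[X] < 1? NO.
Since E[X] ≥ 1, the first-moment bound is inconclusive at n = 575; it does NOT by itself certify R_3(10) > 575.

E[X] = 111813927284600686145/109418989131512359209 ≈ 1.022; E[X] ≥ 1; first-moment method inconclusive here.


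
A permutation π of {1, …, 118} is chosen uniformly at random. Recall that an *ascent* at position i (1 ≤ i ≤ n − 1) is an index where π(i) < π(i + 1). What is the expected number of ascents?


Write X = Σ X_I over i = 1, …, 117, with X_I the indicator of one ascent.
There are 117 indicators.
For each fixed i, the pair (π(i), π(i+1)) is a uniformly random ordered pair of distinct values from {1, …, 118}; by symmetry P[π(i) < π(i+1)] = 1/2.
By linearity: E[X] = 117 · (1/2) = (118 − 1) · (1/2) = 117/2 ≈ 58.5000.

E[X] = 117/2 = 58.5000.


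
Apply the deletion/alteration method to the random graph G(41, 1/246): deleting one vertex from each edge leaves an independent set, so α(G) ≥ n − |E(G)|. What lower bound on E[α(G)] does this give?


E[|E(G)|] = C(41, 2)·p = 820 · (1/246) = 10/3.
E[α(G)] ≥ n − E[|E(G)|] = 41 − 10/3 = 113/3.
Numerically: ≈ 37.667.
(This is only a lower bound; the true E[α(G)] may be larger.)

E[α(G)] ≥ 113/3 ≈ 37.667.


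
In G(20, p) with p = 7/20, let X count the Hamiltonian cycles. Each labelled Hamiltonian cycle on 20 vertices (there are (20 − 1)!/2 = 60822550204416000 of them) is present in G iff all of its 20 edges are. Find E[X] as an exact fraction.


K_20 has (20 − 1)!/2 = 60822550204416000 labelled Hamiltonian cycles.
For each such Hamiltonian cycle H, let X_H = 1 if all 20 edges of H are present in G. Then P[X_H = 1] = p^{20} = (7/20)^{20} = 79792266297612001/104857600000000000000000000.
Summing the indicators: E[X] = Σ_H E[X_H] = 60822550204416000 · p^{20} = 60822550204416000 · 79792266297612001/104857600000000000000000000 = 1184855742873690605203907421/25600000000000000000.
Numerically: E[X] ≈ 4.62834e+07.

E[X] = 60822550204416000 · (7/20)^{20} = 1184855742873690605203907421/25600000000000000000 ≈ 4.62834e+07.


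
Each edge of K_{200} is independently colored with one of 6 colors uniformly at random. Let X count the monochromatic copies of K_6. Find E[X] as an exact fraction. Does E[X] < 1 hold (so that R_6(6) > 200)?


E[X] = C(200, 6) · 6^{1 − 15} = 82408626300 · 6^{−14} = 82408626300/78364164096.
As a reduced fraction: E[X] = 6867385525/6530347008 ≈ 1.0516.
Is E[X] < 1? NO.
Since E[X] ≥ 1, the first-moment bound is inconclusive at n = 200; it does NOT by itself certify R_6(6) > 200.

E[X] = 6867385525/6530347008 ≈ 1.0516; E[X] ≥ 1; first-moment method inconclusive here.


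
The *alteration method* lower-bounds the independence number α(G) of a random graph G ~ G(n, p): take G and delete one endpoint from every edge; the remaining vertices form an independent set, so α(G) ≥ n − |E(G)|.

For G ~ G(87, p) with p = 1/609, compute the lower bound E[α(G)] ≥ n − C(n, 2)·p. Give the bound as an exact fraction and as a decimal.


E[|E(G)|] = C(87, 2)·p = 3741 · (1/609) = 43/7.
E[α(G)] ≥ n − E[|E(G)|] = 87 − 43/7 = 566/7.
Numerically: ≈ 80.857143.
(This is only a lower bound; the true E[α(G)] may be larger.)

E[α(G)] ≥ 566/7 ≈ 80.857143.


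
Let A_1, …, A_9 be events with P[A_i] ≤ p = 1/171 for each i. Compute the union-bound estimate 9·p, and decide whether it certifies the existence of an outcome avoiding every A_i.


Union bound: P[∪_{i=1}^{9} A_i] ≤ Σ_i P[A_i] ≤ 9·p = 9·(1/171) = 1/19.
Numerically: 1/19 ≈ 0.0526316.
Is 1/19 < 1? YES.
Since P[∪ A_i] ≤ 1/19 < 1, the complement has P[∩ A_i^c] ≥ 1 − 1/19 = 18/19 > 0, so some outcome avoids every A_i.

9·p = 1/19 ≈ 0.0526316; existence CERTIFIED by the union bound.


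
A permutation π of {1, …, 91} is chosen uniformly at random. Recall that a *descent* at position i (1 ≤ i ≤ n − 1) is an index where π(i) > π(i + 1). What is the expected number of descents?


Write X = Σ X_I over i = 1, …, 90, with X_I the indicator of one descent.
There are 90 indicators.
For each fixed i, the pair (π(i), π(i+1)) is a uniformly random ordered pair of distinct values from {1, …, 91}; by symmetry P[π(i) > π(i+1)] = 1/2.
By linearity: E[X] = 90 · (1/2) = (91 − 1) · (1/2) = 45 ≈ 45.0000.

E[X] = 45 = 45.0000.


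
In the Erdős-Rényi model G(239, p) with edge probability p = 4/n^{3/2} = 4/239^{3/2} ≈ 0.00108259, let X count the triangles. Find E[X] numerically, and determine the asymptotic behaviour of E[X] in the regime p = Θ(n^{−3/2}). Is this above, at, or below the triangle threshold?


Number of potential triangles: C(239, 3) = 2246839.
Each occurs with probability p³ ≈ (0.00108259)³ ≈ 1.26878904e-09.
By linearity: E[X] = C(239, 3)·p³ ≈ 2246839 · 1.26878904e-09 ≈ 0.002851.
Since α = 3/2 > 1, p = c/n^{3/2} = o(1/n) is below the triangle threshold p ~ 1/n. Asymptotically E[X] ~ (c³/6)·n^{3(1−α)} = (4³/6)·n^{-1.5} → 0, so by Markov's inequality G has no triangles w.h.p.

E[X] ≈ 0.002851; in regime p = Θ(1/n^{3/2}) E[X] tends to 0 (below the triangle threshold p ~ 1/n).


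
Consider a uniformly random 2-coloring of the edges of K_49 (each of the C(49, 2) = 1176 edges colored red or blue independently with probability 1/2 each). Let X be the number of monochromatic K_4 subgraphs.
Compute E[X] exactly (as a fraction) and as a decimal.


Let X = Σ_S X_S over the C(49, 4) = 211876 subsets S of size 4, where X_S = 1 if the K_4 on S is monochromatic.
For a fixed S, the K_4 on S has C(4, 2) = 6 edges. P[all 6 edges red] = (1/2)^6, and likewise for blue, so P[monochromatic] = 2·(1/2)^6 = 2^{1 − 6} = 1/32.
Summing: E[X] = C(49, 4) · 2^{1 − 6} = 211876 · 1/32 = 52969/8.
Numerically: E[X] ≈ 6621.125000.

E[X] = C(49,4)·2^(1−C(4,2)) = 52969/8 ≈ 6621.125000.


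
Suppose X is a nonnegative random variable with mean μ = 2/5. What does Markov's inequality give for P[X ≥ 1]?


μ = E[X] = 2/5, a = 1.
Markov: P[X ≥ 1] ≤ μ/a = (2/5)/1 = 2/5.
Numerically: ≈ 0.400000.
(Since a = 1 > μ = 0.400000, the bound 2/5 is < 1 and informative.)

P[X ≥ 1] ≤ 2/5 ≈ 0.400000.


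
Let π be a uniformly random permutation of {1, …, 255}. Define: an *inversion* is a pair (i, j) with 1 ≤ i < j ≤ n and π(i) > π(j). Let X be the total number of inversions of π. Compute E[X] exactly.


Write X = Σ X_I over the C(255, 2) = 32385 pairs i < j, with X_I the indicator of one inversion.
There are 32385 indicators.
For each fixed pair i < j, the values π(i) and π(j) are two distinct elements of {1, …, 255} in uniformly random order; by symmetry P[π(i) > π(j)] = 1/2.
By linearity: E[X] = 32385 · (1/2) = C(255, 2) · (1/2) = 32385/2 = 32385/2 ≈ 16192.500000.

E[X] = 32385/2 = 16192.500000.


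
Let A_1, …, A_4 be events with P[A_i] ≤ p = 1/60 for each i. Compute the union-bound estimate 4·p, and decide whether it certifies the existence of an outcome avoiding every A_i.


Union bound: P[∪_{i=1}^{4} A_i] ≤ Σ_i P[A_i] ≤ 4·p = 4·(1/60) = 1/15.
Numerically: 1/15 ≈ 0.06667.
Is 1/15 < 1? YES.
Since P[∪ A_i] ≤ 1/15 < 1, the complement has P[∩ A_i^c] ≥ 1 − 1/15 = 14/15 > 0, so some outcome avoids every A_i.

4·p = 1/15 ≈ 0.06667; existence CERTIFIED by the union bound.


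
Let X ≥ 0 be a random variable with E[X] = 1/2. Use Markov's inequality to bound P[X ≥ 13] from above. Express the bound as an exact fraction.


μ = E[X] = 1/2, a = 13.
Markov: P[X ≥ 13] ≤ μ/a = (1/2)/13 = 1/26.
Numerically: ≈ 0.0385.
(Since a = 13 > μ = 0.5000, the bound 1/26 is < 1 and informative.)

P[X ≥ 13] ≤ 1/26 ≈ 0.0385.


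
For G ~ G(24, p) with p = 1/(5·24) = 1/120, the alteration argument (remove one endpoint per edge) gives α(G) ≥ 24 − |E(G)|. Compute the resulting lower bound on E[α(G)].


E[|E(G)|] = C(24, 2)·p = 276 · (1/120) = 23/10.
E[α(G)] ≥ n − E[|E(G)|] = 24 − 23/10 = 217/10.
Numerically: ≈ 21.70000.
(This is only a lower bound; the true E[α(G)] may be larger.)

E[α(G)] ≥ 217/10 ≈ 21.70000.


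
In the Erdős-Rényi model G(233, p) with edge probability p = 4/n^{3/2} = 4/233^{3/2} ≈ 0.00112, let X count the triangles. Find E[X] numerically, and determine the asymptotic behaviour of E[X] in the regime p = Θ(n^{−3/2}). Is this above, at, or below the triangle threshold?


Number of potential triangles: C(233, 3) = 2081156.
Each occurs with probability p³ ≈ (0.00112)³ ≈ 1.42259e-09.
By linearity: E[X] = C(233, 3)·p³ ≈ 2081156 · 1.42259e-09 ≈ 0.003.
Since α = 3/2 > 1, p = c/n^{3/2} = o(1/n) is below the triangle threshold p ~ 1/n. Asymptotically E[X] ~ (c³/6)·n^{3(1−α)} = (4³/6)·n^{-1.5} → 0, so by Markov's inequality G has no triangles w.h.p.

E[X] ≈ 0.003; in regime p = Θ(1/n^{3/2}) E[X] tends to 0 (below the triangle threshold p ~ 1/n).


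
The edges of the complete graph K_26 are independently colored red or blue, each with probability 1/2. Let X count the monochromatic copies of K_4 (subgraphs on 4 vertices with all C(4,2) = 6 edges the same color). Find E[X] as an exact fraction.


Let X = Σ_S X_S over the C(26, 4) = 14950 subsets S of size 4, where X_S = 1 if the K_4 on S is monochromatic.
For a fixed S, the K_4 on S has C(4, 2) = 6 edges. P[all 6 edges red] = (1/2)^6, and likewise for blue, so P[monochromatic] = 2·(1/2)^6 = 2^{1 − 6} = 1/32.
By linearity of expectation: E[X] = C(26, 4) · 2^{1 − 6} = 14950 · 1/32 = 7475/16.
Numerically: E[X] ≈ 467.18750.

E[X] = C(26,4)·2^(1−C(4,2)) = 7475/16 ≈ 467.18750.


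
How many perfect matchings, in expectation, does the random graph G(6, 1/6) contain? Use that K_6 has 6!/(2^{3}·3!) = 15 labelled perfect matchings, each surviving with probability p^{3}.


K_6 has 6!/(2^{3}·3!) = 15 labelled perfect matchings.
For each such perfect matching H, let X_H = 1 if all 3 edges of H are present in G. Then P[X_H = 1] = p^{3} = (1/6)^{3} = 1/216.
Summing the indicators: E[X] = Σ_H E[X_H] = 15 · p^{3} = 15 · 1/216 = 5/72.
Numerically: E[X] ≈ 0.06944.

E[X] = 15 · (1/6)^{3} = 5/72 ≈ 0.06944.


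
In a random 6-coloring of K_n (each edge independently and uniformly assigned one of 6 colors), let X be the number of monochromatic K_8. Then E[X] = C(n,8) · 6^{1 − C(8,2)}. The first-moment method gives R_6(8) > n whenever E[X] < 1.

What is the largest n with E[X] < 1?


We need C(n, 8) · 6^{1 − 28} < 1, i.e. C(n, 8) < 6^{28 − 1} = 1023490369077469249536.
Check values of n near the boundary:
  n = 1593: C(1593, 8) = 1010555394551193970323; 1010555394551193970323 < 1023490369077469249536? YES
  n = 1594: C(1594, 8) = 1015652773590544255167; 1015652773590544255167 < 1023490369077469249536? YES
  n = 1595: C(1595, 8) = 1020772636343363633895; 1020772636343363633895 < 1023490369077469249536? YES
  n = 1596: C(1596, 8) = 1025915067760710553965; 1025915067760710553965 < 1023490369077469249536? NO
  n = 1597: C(1597, 8) = 1031080153060953275445; 1031080153060953275445 < 1023490369077469249536? NO
The largest n with C(n, 8) < 1023490369077469249536 is n = 1595 (where E[X] = 113419181815929292655/113721152119718805504 ≈ 0.99734). Hence R_6(8) > 1595, i.e. R_6(8) ≥ 1596.

Largest n = 1595; hence R_6(8) > 1595.


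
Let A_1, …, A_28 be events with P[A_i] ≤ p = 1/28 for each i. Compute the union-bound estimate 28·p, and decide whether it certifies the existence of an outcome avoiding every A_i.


Union bound: P[∪_{i=1}^{28} A_i] ≤ Σ_i P[A_i] ≤ 28·p = 28·(1/28) = 1.
Numerically: 1 ≈ 1.00000.
Is 1 < 1? NO.
Since the bound 1 is ≥ 1, the union bound is uninformative here; it does NOT by itself certify existence.

28·p = 1 ≈ 1.00000; existence NOT certified by the union bound.


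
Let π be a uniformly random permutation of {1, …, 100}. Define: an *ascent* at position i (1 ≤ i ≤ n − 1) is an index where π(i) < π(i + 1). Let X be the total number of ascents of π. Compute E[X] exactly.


Write X = Σ X_I over i = 1, …, 99, with X_I the indicator of one ascent.
There are 99 indicators.
For each fixed i, the pair (π(i), π(i+1)) is a uniformly random ordered pair of distinct values from {1, …, 100}; by symmetry P[π(i) < π(i+1)] = 1/2.
By linearity: E[X] = 99 · (1/2) = (100 − 1) · (1/2) = 99/2 ≈ 49.500.

E[X] = 99/2 = 49.500.


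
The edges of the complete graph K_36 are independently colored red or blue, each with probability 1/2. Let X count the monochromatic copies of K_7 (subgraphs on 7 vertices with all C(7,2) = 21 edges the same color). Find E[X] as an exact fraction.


Let X = Σ_S X_S over the C(36, 7) = 8347680 subsets S of size 7, where X_S = 1 if the K_7 on S is monochromatic.
For a fixed S, the K_7 on S has C(7, 2) = 21 edges. P[all 21 edges red] = (1/2)^21, and likewise for blue, so P[monochromatic] = 2·(1/2)^21 = 2^{1 − 21} = 1/1048576.
By linearity: E[X] = C(36, 7) · 2^{1 − 21} = 8347680 · 1/1048576 = 260865/32768.
Numerically: E[X] ≈ 7.961.

E[X] = C(36,7)·2^(1−C(7,2)) = 260865/32768 ≈ 7.961.


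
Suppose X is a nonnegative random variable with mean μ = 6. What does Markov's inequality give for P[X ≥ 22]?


μ = E[X] = 6, a = 22.
Markov: P[X ≥ 22] ≤ μ/a = (6)/22 = 3/11.
Numerically: ≈ 0.2727.
(Since a = 22 > μ = 6.0000, the bound 3/11 is < 1 and informative.)

P[X ≥ 22] ≤ 3/11 ≈ 0.2727.


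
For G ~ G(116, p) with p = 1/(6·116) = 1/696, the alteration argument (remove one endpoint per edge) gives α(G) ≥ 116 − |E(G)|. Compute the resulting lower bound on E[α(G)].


E[|E(G)|] = C(116, 2)·p = 6670 · (1/696) = 115/12.
E[α(G)] ≥ n − E[|E(G)|] = 116 − 115/12 = 1277/12.
Numerically: ≈ 106.41667.
(This is only a lower bound; the true E[α(G)] may be larger.)

E[α(G)] ≥ 1277/12 ≈ 106.41667.


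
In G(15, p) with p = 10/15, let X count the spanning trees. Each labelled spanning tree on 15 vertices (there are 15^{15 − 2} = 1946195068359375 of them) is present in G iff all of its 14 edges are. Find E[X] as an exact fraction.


K_15 has 15^{15 − 2} = 1946195068359375 labelled spanning trees.
For each such spanning tree H, let X_H = 1 if all 14 edges of H are present in G. Then P[X_H = 1] = p^{14} = (2/3)^{14} = 16384/4782969.
By linearity of expectation: E[X] = Σ_H E[X_H] = 1946195068359375 · p^{14} = 1946195068359375 · 16384/4782969 = 20000000000000/3.
Numerically: E[X] ≈ 6.6667e+12.

E[X] = 1946195068359375 · (2/3)^{14} = 20000000000000/3 ≈ 6.6667e+12.


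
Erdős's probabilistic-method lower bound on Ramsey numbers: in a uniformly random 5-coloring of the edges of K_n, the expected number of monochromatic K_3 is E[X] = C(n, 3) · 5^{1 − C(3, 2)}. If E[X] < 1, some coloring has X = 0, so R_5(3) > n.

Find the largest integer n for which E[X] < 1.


We need C(n, 3) · 5^{1 − 3} < 1, i.e. C(n, 3) < 5^{3 − 1} = 25.
Check values of n near the boundary:
  n = 5: C(5, 3) = 10; 10 < 25? YES
  n = 6: C(6, 3) = 20; 20 < 25? YES
  n = 7: C(7, 3) = 35; 35 < 25? NO
The largest n with C(n, 3) < 25 is n = 6 (where E[X] = 4/5 ≈ 0.80000). Hence R_5(3) > 6, i.e. R_5(3) ≥ 7.

Largest n = 6; hence R_5(3) > 6.
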